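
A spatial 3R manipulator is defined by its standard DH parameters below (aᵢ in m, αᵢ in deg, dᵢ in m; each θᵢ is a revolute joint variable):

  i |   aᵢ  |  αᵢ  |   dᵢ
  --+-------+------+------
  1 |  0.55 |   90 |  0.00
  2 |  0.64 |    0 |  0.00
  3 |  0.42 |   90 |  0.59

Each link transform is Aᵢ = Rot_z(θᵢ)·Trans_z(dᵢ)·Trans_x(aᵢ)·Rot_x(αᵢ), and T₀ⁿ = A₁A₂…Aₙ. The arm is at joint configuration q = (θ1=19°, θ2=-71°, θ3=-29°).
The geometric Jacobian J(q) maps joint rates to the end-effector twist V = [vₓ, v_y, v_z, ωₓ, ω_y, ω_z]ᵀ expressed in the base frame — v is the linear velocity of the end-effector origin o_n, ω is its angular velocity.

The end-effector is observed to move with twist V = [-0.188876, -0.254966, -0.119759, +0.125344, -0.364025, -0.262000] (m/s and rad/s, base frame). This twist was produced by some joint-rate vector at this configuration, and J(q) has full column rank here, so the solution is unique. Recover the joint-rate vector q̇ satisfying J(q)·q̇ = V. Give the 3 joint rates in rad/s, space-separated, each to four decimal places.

o_n = [0.8402, -0.3347, -1.0188]
J₁: ẑ×o_n = [0.3347, 0.8402, -0.0000], ω = ẑ
J2: z=[0.3256, -0.9455, 0.0000] o=[0.5200, 0.1791, 0.0000] → [0.9632, 0.3317, 0.1354, 0.3256, -0.9455, 0.0000]
J3: z=[0.3256, -0.9455, 0.0000] o=[0.7170, 0.2469, -0.6051] → [0.3911, 0.1347, -0.0729, 0.3256, -0.9455, 0.0000]
q̇ = J⁺·V = [-0.2620, -0.4400, 0.8250]

-0.2620 -0.4400 0.8250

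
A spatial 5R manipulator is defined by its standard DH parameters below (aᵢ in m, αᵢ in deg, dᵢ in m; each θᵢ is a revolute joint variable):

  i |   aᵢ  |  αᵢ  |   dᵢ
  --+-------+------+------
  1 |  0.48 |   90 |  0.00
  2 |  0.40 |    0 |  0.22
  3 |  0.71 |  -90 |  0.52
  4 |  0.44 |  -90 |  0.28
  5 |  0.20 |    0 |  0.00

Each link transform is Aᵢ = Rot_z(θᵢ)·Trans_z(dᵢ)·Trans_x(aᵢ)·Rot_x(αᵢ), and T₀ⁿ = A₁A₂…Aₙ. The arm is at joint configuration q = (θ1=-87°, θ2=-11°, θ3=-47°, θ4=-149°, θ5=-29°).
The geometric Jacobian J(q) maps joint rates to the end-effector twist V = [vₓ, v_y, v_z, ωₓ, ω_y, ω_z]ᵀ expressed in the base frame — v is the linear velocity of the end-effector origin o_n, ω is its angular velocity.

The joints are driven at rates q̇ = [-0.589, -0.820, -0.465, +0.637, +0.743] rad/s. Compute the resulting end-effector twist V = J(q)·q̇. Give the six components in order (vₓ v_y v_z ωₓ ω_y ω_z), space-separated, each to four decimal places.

o_n = [-0.9878, -1.3428, -0.0317]
J₁: ẑ×o_n = [1.3428, -0.9878, 0.0000], ω = ẑ
J2: z=[-0.9986, -0.0523, 0.0000] o=[0.0251, -0.4793, 0.0000] → [0.0017, -0.0316, 0.8093, -0.9986, -0.0523, 0.0000]
J3: z=[-0.9986, -0.0523, 0.0000] o=[-0.1740, -0.8830, -0.0763] → [-0.0023, 0.0446, 0.4166, -0.9986, -0.0523, 0.0000]
J4: z=[0.0444, -0.8469, 0.5299] o=[-0.6736, -1.2859, -0.6784] → [-0.5176, -0.1952, -0.2686, 0.0444, -0.8469, 0.5299]
J5: z=[-0.8417, -0.3174, -0.4368] o=[-0.8980, -1.3353, -0.2102] → [-0.0599, 0.1895, -0.0222, -0.8417, -0.3174, -0.4368]
V = J·q̇ = [-1.1654, 0.6035, -1.0449, 0.6861, -0.7081, -0.5760]

-1.1654 0.6035 -1.0449 0.6861 -0.7081 -0.5760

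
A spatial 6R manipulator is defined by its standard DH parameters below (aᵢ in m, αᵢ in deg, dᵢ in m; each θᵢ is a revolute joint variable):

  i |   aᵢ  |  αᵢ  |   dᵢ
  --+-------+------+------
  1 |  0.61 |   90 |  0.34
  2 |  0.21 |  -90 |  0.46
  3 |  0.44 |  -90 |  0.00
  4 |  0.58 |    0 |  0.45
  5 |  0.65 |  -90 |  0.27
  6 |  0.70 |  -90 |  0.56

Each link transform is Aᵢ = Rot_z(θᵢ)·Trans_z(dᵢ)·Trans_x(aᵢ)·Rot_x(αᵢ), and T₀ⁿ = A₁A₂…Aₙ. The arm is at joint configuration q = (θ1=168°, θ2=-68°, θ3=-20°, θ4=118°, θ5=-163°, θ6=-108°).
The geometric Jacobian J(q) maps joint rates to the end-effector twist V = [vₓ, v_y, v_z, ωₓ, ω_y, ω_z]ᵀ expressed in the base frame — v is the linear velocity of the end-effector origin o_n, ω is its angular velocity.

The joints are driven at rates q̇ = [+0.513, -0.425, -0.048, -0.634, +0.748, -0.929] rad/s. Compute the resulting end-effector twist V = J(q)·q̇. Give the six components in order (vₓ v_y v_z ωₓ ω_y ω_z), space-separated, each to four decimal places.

o_n = [-0.7147, -0.4047, -1.2778]
J₁: ẑ×o_n = [0.4047, -0.7147, 0.0000], ω = ẑ
J2: z=[0.2079, 0.9781, 0.0000] o=[-0.5967, 0.1268, 0.3400] → [-1.5824, 0.3364, 0.0050, 0.2079, 0.9781, 0.0000]
J3: z=[-0.9069, 0.1928, 0.3746] o=[-0.5780, 0.5931, 0.1453] → [0.0995, -1.3418, 0.9313, -0.9069, 0.1928, 0.3746]
J4: z=[-0.3207, -0.8925, -0.3171] o=[-0.6982, 0.7725, -0.2381] → [0.5546, -0.3282, 0.3628, -0.3207, -0.8925, -0.3171]
J5: z=[-0.3207, -0.8925, -0.3171] o=[-0.3037, 0.1612, -0.3354] → [0.6616, -0.1719, -0.1854, -0.3207, -0.8925, -0.3171]
J6: z=[0.4481, 0.1520, -0.8810] o=[-0.9327, 0.1962, -0.6493] → [-0.6249, 0.0896, -0.3024, 0.4481, 0.1520, -0.8810]
V = J·q̇ = [1.5992, -0.4489, -0.1346, -0.4977, -0.6679, 1.2773]

1.5992 -0.4489 -0.1346 -0.4977 -0.6679 1.2773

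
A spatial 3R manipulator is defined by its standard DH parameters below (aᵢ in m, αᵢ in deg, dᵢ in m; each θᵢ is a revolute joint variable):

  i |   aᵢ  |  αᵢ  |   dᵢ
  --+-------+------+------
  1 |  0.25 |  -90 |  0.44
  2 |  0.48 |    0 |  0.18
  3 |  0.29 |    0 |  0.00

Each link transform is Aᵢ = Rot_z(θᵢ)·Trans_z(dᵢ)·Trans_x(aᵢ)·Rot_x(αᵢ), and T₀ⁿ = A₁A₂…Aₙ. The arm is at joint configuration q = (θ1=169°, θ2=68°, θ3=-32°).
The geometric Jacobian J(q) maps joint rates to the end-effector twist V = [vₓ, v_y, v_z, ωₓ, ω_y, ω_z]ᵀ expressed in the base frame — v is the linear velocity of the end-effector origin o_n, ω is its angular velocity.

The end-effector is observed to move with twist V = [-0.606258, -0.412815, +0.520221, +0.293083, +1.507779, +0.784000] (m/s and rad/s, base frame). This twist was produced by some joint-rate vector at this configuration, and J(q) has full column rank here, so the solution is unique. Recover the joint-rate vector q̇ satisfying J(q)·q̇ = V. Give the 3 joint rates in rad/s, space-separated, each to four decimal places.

o_n = [-0.6866, -0.0499, -0.1755]
J₁: ẑ×o_n = [0.0499, -0.6866, 0.0000], ω = ẑ
J2: z=[-0.1908, -0.9816, 0.0000] o=[-0.2454, 0.0477, 0.4400] → [0.6042, -0.1174, -0.4144, -0.1908, -0.9816, 0.0000]
J3: z=[-0.1908, -0.9816, 0.0000] o=[-0.4563, -0.0947, -0.0050] → [0.1673, -0.0325, -0.2346, -0.1908, -0.9816, 0.0000]
q̇ = J⁺·V = [0.7840, -0.8890, -0.6470]

0.7840 -0.8890 -0.6470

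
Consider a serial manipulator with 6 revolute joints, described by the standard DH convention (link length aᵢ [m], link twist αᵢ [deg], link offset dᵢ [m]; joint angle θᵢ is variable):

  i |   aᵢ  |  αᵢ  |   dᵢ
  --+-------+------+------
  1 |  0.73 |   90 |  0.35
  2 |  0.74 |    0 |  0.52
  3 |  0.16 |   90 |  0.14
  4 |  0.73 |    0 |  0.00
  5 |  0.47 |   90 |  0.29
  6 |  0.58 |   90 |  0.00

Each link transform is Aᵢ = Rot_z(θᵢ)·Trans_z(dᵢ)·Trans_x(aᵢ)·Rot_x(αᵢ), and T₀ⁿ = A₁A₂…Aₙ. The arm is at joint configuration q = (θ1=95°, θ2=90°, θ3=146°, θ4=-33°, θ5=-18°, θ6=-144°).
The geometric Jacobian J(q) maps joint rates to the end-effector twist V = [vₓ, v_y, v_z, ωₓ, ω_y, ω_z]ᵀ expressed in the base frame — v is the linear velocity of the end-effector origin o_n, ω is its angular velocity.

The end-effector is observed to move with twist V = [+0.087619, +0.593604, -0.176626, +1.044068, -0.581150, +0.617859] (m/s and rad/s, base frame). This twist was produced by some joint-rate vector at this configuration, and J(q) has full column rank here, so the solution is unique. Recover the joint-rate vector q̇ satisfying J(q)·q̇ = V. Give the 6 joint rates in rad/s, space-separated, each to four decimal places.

o_n = [0.2312, 0.3616, 0.4209]
J₁: ẑ×o_n = [-0.3616, 0.2312, 0.0000], ω = ẑ
J2: z=[0.9962, 0.0872, 0.0000] o=[-0.0636, 0.7272, 0.3500] → [0.0062, -0.0706, -0.3899, 0.9962, 0.0872, 0.0000]
J3: z=[0.9962, 0.0872, 0.0000] o=[0.4544, 0.7725, 1.0900] → [-0.0583, 0.6665, -0.3899, 0.9962, 0.0872, 0.0000]
J4: z=[0.0723, -0.8259, 0.5592] o=[0.6017, 0.6956, 0.9574] → [0.6298, -0.1684, -0.3301, 0.0723, -0.8259, 0.5592]
J5: z=[0.0723, -0.8259, 0.5592] o=[0.2354, 0.3199, 0.4498] → [0.0005, -0.0003, -0.0005, 0.0723, -0.8259, 0.5592]
J6: z=[-0.6648, 0.3781, 0.6443] o=[-0.0931, -0.1162, 0.3667] → [-0.2874, 0.2449, -0.4403, -0.6648, 0.3781, 0.6443]
q̇ = J⁺·V = [0.6150, -0.2320, 0.9200, 0.3610, 0.1960, -0.4790]

0.6150 -0.2320 0.9200 0.3610 0.1960 -0.4790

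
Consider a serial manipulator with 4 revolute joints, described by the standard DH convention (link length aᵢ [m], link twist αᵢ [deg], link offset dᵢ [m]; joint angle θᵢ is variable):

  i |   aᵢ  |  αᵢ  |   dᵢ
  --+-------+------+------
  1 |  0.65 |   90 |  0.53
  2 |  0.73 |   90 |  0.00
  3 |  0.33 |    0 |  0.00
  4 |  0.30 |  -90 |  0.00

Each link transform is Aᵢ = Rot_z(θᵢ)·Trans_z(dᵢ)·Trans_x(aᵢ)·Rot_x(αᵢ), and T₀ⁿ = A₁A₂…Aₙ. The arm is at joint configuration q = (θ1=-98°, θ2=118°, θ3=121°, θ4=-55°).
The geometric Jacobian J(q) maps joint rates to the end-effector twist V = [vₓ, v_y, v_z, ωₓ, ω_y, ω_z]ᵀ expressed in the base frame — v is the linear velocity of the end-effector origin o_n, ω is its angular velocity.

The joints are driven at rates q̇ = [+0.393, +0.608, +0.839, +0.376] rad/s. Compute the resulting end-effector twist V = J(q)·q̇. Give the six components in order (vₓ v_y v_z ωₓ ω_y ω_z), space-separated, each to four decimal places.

0.1060 -0.1365 -0.6982 -0.7514 -0.9777 0.9634

o_n = [-0.5974, -0.2491, 1.1322]
J₁: ẑ×o_n = [0.2491, -0.5974, 0.0000], ω = ẑ
J2: z=[-0.9903, 0.1392, 0.0000] o=[-0.0905, -0.6437, 0.5300] → [0.0838, 0.5964, -0.3202, -0.9903, 0.1392, 0.0000]
J3: z=[-0.1229, -0.8744, 0.4695] o=[-0.0428, -0.3043, 1.1746] → [0.0111, -0.2656, -0.4917, -0.1229, -0.8744, 0.4695]
J4: z=[-0.1229, -0.8744, 0.4695] o=[-0.3340, -0.3439, 1.0245] → [-0.1387, -0.1104, -0.2420, -0.1229, -0.8744, 0.4695]
V = J·q̇ = [0.1060, -0.1365, -0.6982, -0.7514, -0.9777, 0.9634]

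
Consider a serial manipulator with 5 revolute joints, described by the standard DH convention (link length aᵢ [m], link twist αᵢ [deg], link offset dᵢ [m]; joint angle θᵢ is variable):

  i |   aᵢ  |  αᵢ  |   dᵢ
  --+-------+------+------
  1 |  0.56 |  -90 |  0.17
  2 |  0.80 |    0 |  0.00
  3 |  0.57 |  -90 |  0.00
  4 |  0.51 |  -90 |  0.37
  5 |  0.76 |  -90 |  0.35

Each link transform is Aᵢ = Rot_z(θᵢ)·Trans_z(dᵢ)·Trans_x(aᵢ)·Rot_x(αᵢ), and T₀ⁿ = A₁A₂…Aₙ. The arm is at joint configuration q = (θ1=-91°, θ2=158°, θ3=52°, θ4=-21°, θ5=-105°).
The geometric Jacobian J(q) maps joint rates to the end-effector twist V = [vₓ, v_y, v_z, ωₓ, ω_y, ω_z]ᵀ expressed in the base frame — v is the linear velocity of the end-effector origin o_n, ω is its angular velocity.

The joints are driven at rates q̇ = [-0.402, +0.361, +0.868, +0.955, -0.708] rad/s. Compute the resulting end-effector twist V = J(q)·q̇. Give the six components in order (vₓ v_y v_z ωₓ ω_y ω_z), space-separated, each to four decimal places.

-0.4272 -2.1087 0.1752 1.8775 -0.7301 0.2982

o_n = [-0.2060, 0.4889, 1.3205]
J₁: ẑ×o_n = [-0.4889, -0.2060, 0.0000], ω = ẑ
J2: z=[0.9998, -0.0175, 0.0000] o=[-0.0098, -0.5599, 0.1700] → [-0.0201, -1.1503, 1.0453, 0.9998, -0.0175, 0.0000]
J3: z=[0.9998, -0.0175, 0.0000] o=[0.0032, 0.1817, -0.1297] → [-0.0253, -1.4499, 0.3035, 0.9998, -0.0175, 0.0000]
J4: z=[-0.0087, -0.4999, 0.8660] o=[0.0118, 0.6753, 0.1553] → [-0.4211, -0.1784, -0.1072, -0.0087, -0.4999, 0.8660]
J5: z=[-0.9280, 0.3266, 0.1792] o=[0.1985, 0.8994, 0.7138] → [0.2717, 0.4905, 0.5130, -0.9280, 0.3266, 0.1792]
V = J·q̇ = [-0.4272, -2.1087, 0.1752, 1.8775, -0.7301, 0.2982]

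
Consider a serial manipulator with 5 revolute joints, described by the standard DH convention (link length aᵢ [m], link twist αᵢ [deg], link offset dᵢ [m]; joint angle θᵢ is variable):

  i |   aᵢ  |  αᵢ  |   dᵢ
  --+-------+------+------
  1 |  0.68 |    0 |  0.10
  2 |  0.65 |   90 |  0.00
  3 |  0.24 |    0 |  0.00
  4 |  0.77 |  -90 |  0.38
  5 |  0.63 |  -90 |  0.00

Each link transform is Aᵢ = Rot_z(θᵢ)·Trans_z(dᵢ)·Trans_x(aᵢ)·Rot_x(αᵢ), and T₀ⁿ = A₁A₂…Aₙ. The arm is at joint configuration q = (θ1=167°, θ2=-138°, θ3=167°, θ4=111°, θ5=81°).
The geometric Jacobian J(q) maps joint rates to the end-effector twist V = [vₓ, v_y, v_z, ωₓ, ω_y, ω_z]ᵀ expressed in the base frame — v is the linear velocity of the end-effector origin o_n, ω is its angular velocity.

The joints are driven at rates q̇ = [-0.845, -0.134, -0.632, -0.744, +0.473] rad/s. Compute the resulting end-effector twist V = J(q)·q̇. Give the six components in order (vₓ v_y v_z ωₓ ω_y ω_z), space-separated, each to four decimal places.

-0.4721 -0.3213 0.2729 -0.2574 1.4306 -0.9132

o_n = [-0.3103, 0.6252, -0.7061]
J₁: ẑ×o_n = [-0.6252, -0.3103, 0.0000], ω = ẑ
J2: z=[0.0000, 0.0000, 1.0000] o=[-0.6626, 0.1530, 0.1000] → [-0.4722, 0.3523, 0.0000, 0.0000, 0.0000, 1.0000]
J3: z=[0.4848, -0.8746, 0.0000] o=[-0.0941, 0.4681, 0.1000] → [0.7050, 0.3908, -0.1130, 0.4848, -0.8746, 0.0000]
J4: z=[0.4848, -0.8746, 0.0000] o=[-0.2986, 0.3547, 0.1540] → [0.7523, 0.4170, 0.1209, 0.4848, -0.8746, 0.0000]
J5: z=[0.8661, 0.4801, 0.1392] o=[-0.0206, 0.0743, -0.6085] → [-0.1235, 0.0442, 0.6162, 0.8661, 0.4801, 0.1392]
V = J·q̇ = [-0.4721, -0.3213, 0.2729, -0.2574, 1.4306, -0.9132]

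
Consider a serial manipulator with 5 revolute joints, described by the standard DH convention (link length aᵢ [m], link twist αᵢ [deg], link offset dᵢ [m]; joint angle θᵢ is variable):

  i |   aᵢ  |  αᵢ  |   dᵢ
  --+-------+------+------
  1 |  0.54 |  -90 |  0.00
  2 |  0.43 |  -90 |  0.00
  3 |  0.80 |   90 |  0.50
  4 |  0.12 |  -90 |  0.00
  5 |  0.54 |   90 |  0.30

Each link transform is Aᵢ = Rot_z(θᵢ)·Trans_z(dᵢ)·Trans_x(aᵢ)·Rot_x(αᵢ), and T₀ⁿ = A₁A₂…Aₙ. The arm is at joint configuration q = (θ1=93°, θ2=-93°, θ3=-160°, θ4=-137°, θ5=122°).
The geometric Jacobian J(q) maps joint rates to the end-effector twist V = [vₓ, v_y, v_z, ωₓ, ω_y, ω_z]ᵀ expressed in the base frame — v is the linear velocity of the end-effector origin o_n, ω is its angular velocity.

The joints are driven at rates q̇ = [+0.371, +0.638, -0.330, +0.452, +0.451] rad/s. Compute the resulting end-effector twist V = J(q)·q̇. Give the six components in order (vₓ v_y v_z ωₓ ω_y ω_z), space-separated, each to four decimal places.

0.0097 -0.2757 -0.7512 -0.2848 -0.6515 -0.1066

o_n = [-0.8645, 0.9141, -0.4503]
J₁: ẑ×o_n = [-0.9141, -0.8645, 0.0000], ω = ẑ
J2: z=[-0.9986, -0.0523, 0.0000] o=[-0.0283, 0.5393, 0.0000] → [0.0236, -0.4497, -0.4181, -0.9986, -0.0523, 0.0000]
J3: z=[-0.0523, 0.9973, 0.0523] o=[-0.0271, 0.5168, 0.4294] → [-0.8981, -0.0898, 0.8144, -0.0523, 0.9973, 0.0523]
J4: z=[0.9375, 0.0671, -0.3416] o=[-0.3285, 1.0404, -0.2951] → [-0.0536, 0.3285, -0.0825, 0.9375, 0.0671, -0.3416]
J5: z=[-0.1965, -0.7081, -0.6783] o=[-0.2940, 0.9560, -0.2171] → [0.1367, 0.3411, -0.3957, -0.1965, -0.7081, -0.6783]
V = J·q̇ = [0.0097, -0.2757, -0.7512, -0.2848, -0.6515, -0.1066]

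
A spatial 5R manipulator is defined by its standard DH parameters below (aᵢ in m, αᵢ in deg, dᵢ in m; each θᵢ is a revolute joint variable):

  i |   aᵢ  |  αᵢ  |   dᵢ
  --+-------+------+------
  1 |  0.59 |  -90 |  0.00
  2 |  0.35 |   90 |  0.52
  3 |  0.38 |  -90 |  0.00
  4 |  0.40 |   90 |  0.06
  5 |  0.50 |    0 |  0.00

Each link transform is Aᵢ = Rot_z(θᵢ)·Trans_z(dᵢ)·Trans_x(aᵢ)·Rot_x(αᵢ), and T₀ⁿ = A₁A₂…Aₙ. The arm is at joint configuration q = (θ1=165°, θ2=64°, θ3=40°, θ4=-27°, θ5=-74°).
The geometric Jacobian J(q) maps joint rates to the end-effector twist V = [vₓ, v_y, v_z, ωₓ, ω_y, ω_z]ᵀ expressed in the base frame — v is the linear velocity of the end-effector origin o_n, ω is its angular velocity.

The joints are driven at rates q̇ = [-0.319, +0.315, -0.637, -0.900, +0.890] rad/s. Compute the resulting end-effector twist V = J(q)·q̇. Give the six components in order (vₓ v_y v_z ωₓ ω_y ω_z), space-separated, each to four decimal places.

o_n = [-1.5174, -0.3699, -1.0421]
J₁: ẑ×o_n = [0.3699, -1.5174, 0.0000], ω = ẑ
J2: z=[-0.2588, -0.9659, 0.0000] o=[-0.5699, 0.1527, 0.0000] → [1.0066, -0.2697, -0.7799, -0.2588, -0.9659, 0.0000]
J3: z=[-0.8682, 0.2326, 0.4384] o=[-0.8527, -0.3099, -0.3146] → [-0.1429, -0.9230, 0.2068, -0.8682, 0.2326, 0.4384]
J4: z=[0.0739, -0.8129, 0.5777] o=[-1.0392, -0.5128, -0.5762] → [0.2962, -0.2419, -0.3782, 0.0739, -0.8129, 0.5777]
J5: z=[-0.5508, 0.4497, 0.7032] o=[-1.3673, -0.7096, -0.7073] → [-0.3894, -0.2899, -0.1196, -0.5508, 0.4497, 0.7032]
V = J·q̇ = [-0.3230, 0.9467, -0.1435, -0.0852, 0.6794, -0.4924]

-0.3230 0.9467 -0.1435 -0.0852 0.6794 -0.4924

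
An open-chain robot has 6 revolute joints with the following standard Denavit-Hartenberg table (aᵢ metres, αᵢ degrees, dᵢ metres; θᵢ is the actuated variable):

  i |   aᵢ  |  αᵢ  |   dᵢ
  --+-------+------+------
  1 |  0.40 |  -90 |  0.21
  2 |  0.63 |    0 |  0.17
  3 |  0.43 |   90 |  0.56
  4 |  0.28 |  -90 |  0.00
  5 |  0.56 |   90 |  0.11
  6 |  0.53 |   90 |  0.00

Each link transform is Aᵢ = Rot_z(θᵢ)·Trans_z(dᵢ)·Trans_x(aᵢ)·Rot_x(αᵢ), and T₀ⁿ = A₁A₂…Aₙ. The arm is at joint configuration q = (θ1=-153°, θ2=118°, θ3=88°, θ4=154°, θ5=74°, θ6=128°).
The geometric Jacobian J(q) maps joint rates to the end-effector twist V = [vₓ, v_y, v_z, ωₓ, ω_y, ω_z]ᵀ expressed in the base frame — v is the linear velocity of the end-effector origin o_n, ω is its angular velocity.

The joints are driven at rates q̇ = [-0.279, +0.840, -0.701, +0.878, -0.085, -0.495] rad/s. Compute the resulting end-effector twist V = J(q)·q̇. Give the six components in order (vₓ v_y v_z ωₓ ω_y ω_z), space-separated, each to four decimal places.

0.0319 0.7694 0.4580 0.6651 0.3312 -0.7417

o_n = [-0.0847, -0.4997, -0.1929]
J₁: ẑ×o_n = [0.4997, -0.0847, 0.0000], ω = ẑ
J2: z=[0.4540, -0.8910, 0.0000] o=[-0.3564, -0.1816, 0.2100] → [0.3590, 0.1829, 0.0976, 0.4540, -0.8910, 0.0000]
J3: z=[0.4540, -0.8910, 0.0000] o=[-0.0157, -0.1988, -0.3463] → [-0.1366, -0.0696, -0.1981, 0.4540, -0.8910, 0.0000]
J4: z=[0.3906, 0.1990, -0.8988] o=[0.5829, -0.5223, -0.1578] → [0.0133, 0.6138, 0.1417, 0.3906, 0.1990, -0.8988]
J5: z=[-0.7591, 0.6220, -0.1922] o=[0.4371, -0.7344, -0.2681] → [0.0918, 0.1573, 0.1464, -0.7591, 0.6220, -0.1922]
J6: z=[-0.3929, -0.6731, -0.6265] o=[0.0629, -0.8900, 0.1338] → [0.4645, -0.0359, -0.2528, -0.3929, -0.6731, -0.6265]
V = J·q̇ = [0.0319, 0.7694, 0.4580, 0.6651, 0.3312, -0.7417]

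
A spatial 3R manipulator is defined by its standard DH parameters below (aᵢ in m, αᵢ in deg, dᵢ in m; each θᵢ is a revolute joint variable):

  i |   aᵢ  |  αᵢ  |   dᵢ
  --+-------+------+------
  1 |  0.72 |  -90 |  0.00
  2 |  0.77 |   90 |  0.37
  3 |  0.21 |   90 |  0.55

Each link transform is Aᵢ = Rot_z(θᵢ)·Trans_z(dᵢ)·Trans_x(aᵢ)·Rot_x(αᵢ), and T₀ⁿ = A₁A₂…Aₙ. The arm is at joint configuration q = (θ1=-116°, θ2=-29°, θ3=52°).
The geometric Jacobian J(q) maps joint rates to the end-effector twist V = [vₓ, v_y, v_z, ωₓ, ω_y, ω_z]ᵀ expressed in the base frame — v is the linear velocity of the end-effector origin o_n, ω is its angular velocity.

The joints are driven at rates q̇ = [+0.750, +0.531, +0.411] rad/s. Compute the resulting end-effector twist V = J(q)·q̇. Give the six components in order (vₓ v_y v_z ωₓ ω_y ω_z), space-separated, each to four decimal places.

o_n = [-0.0622, -1.3491, 0.9170]
J₁: ẑ×o_n = [1.3491, -0.0622, 0.0000], ω = ẑ
J2: z=[0.8988, -0.4384, 0.0000] o=[-0.3156, -0.6471, 0.0000] → [-0.4020, -0.8242, -0.5199, 0.8988, -0.4384, 0.0000]
J3: z=[0.2125, 0.4357, 0.8746] o=[-0.2783, -1.4146, 0.3733] → [0.1797, 0.0734, -0.0802, 0.2125, 0.4357, 0.8746]
V = J·q̇ = [0.8722, -0.4542, -0.3090, 0.5646, -0.0537, 1.1095]

0.8722 -0.4542 -0.3090 0.5646 -0.0537 1.1095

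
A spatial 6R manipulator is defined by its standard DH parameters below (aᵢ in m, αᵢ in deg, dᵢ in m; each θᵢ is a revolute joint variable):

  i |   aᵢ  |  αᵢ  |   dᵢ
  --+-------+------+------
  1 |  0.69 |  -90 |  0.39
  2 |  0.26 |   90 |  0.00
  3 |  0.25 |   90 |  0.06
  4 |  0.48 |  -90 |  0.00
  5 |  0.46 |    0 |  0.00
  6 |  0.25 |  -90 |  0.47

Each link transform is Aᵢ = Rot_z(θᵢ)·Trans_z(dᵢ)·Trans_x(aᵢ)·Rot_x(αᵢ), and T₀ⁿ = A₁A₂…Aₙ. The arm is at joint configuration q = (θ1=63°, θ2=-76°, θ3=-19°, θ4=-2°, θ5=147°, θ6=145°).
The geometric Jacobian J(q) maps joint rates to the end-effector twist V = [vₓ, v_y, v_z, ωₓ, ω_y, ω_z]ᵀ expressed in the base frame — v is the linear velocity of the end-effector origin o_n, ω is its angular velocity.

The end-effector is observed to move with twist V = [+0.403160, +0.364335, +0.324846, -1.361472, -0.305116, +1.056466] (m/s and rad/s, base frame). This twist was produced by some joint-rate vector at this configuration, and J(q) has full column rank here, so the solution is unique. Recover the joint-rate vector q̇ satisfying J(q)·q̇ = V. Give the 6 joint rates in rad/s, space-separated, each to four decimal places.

0.5030 0.2430 0.0390 -0.8910 0.9370 0.0220

o_n = [0.2751, 0.2533, 1.1914]
J₁: ẑ×o_n = [-0.2533, 0.2751, 0.0000], ω = ẑ
J2: z=[-0.8910, 0.4540, 0.0000] o=[0.3133, 0.6148, 0.3900] → [0.3638, 0.7141, 0.3394, -0.8910, 0.4540, 0.0000]
J3: z=[-0.4405, -0.8645, 0.2419] o=[0.3418, 0.6708, 0.6423] → [-0.3737, 0.2258, 0.1263, -0.4405, -0.8645, 0.2419]
J4: z=[0.8067, -0.4994, -0.3159] o=[0.4139, 0.6330, 0.8862] → [-0.2724, -0.2024, -0.3755, 0.8067, -0.4994, -0.3159]
J5: z=[-0.4265, -0.8621, 0.2738] o=[0.6102, 0.6743, 1.3222] → [0.2280, -0.1475, -0.1093, -0.4265, -0.8621, 0.2738]
J6: z=[-0.4265, -0.8621, 0.2738] o=[0.2503, 0.7662, 1.0509] → [0.0193, 0.0667, 0.2402, -0.4265, -0.8621, 0.2738]
q̇ = J⁺·V = [0.5030, 0.2430, 0.0390, -0.8910, 0.9370, 0.0220]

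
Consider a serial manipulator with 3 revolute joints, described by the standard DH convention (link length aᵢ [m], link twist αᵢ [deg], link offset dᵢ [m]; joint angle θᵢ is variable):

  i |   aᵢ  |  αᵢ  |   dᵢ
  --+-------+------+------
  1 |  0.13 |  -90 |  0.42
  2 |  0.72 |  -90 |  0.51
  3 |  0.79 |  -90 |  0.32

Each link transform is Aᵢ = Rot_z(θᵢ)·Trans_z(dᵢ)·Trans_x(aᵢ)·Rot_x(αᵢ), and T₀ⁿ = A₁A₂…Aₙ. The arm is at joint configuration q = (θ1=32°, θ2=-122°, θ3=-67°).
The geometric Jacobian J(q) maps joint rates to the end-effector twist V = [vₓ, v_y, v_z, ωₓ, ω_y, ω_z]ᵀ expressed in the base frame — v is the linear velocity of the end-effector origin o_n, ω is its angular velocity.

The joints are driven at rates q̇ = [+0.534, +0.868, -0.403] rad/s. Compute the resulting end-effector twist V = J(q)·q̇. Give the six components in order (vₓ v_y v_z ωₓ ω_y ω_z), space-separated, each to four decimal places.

0.3132 0.2519 -0.0109 -0.7498 0.5550 0.3204

o_n = [-0.7775, 0.9730, 1.4619]
J₁: ẑ×o_n = [-0.9730, -0.7775, 0.0000], ω = ẑ
J2: z=[-0.5299, 0.8480, 0.0000] o=[0.1102, 0.0689, 0.4200] → [0.8836, 0.5521, 0.2737, -0.5299, 0.8480, 0.0000]
J3: z=[0.7192, 0.4494, 0.5299] o=[-0.4836, 0.2992, 1.0306] → [-0.1632, -0.4660, 0.6167, 0.7192, 0.4494, 0.5299]
V = J·q̇ = [0.3132, 0.2519, -0.0109, -0.7498, 0.5550, 0.3204]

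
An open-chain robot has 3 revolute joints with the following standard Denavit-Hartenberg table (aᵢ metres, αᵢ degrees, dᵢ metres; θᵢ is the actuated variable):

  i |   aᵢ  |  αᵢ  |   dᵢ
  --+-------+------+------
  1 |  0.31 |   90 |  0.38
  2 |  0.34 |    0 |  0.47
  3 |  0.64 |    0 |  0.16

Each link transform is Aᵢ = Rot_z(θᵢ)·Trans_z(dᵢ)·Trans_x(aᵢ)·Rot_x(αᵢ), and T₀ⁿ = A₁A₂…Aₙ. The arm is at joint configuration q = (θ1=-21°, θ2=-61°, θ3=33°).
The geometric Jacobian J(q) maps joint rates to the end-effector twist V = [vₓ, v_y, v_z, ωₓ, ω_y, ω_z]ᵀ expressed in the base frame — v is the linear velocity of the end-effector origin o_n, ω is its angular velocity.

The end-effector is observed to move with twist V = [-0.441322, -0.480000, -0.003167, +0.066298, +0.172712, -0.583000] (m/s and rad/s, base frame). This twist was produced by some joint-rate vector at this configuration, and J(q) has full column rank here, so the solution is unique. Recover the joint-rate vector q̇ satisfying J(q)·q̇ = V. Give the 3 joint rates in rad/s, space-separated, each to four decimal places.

o_n = [0.7451, -0.9608, -0.2178]
J₁: ẑ×o_n = [0.9608, 0.7451, -0.0000], ω = ẑ
J2: z=[-0.3584, -0.9336, 0.0000] o=[0.2894, -0.1111, 0.3800] → [0.5581, -0.2142, 0.7299, -0.3584, -0.9336, 0.0000]
J3: z=[-0.3584, -0.9336, 0.0000] o=[0.2749, -0.6089, 0.0826] → [0.2805, -0.1077, 0.5651, -0.3584, -0.9336, 0.0000]
q̇ = J⁺·V = [-0.5830, 0.6150, -0.8000]

-0.5830 0.6150 -0.8000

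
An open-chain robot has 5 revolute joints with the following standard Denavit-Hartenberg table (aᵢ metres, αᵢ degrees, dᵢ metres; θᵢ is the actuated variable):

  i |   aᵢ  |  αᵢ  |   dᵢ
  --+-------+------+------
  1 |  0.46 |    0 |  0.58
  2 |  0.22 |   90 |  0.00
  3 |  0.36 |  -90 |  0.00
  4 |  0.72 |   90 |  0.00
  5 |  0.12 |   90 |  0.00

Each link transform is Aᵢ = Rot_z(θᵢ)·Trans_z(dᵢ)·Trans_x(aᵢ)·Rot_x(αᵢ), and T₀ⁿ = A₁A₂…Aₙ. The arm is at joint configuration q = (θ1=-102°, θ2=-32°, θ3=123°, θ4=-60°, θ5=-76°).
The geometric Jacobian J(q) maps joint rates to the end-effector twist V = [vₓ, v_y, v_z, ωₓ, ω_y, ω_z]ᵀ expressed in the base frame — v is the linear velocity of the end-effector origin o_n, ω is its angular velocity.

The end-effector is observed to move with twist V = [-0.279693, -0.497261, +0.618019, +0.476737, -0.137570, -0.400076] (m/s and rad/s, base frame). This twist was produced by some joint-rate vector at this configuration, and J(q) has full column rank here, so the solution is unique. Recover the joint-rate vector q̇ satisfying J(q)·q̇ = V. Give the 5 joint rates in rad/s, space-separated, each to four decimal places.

o_n = [-0.5050, 0.0599, 1.2594]
J₁: ẑ×o_n = [-0.0599, -0.5050, 0.0000], ω = ẑ
J2: z=[0.0000, 0.0000, 1.0000] o=[-0.0956, -0.4499, 0.5800] → [-0.5099, -0.4094, 0.0000, 0.0000, 0.0000, 1.0000]
J3: z=[-0.7193, 0.6947, 0.0000] o=[-0.2485, -0.6082, 0.5800] → [0.4720, 0.4887, -0.3024, -0.7193, 0.6947, 0.0000]
J4: z=[0.5826, 0.6033, -0.5446] o=[-0.1123, -0.4672, 0.8819] → [0.5148, -0.0060, 0.5440, 0.5826, 0.6033, -0.5446]
J5: z=[-0.6873, 0.0080, -0.7263] o=[-0.4246, 0.1070, 1.1838] → [-0.0336, 0.1104, 0.0330, -0.6873, 0.0080, -0.7263]
q̇ = J⁺·V = [0.0080, 0.4480, -0.7800, 0.6610, 0.6830]

0.0080 0.4480 -0.7800 0.6610 0.6830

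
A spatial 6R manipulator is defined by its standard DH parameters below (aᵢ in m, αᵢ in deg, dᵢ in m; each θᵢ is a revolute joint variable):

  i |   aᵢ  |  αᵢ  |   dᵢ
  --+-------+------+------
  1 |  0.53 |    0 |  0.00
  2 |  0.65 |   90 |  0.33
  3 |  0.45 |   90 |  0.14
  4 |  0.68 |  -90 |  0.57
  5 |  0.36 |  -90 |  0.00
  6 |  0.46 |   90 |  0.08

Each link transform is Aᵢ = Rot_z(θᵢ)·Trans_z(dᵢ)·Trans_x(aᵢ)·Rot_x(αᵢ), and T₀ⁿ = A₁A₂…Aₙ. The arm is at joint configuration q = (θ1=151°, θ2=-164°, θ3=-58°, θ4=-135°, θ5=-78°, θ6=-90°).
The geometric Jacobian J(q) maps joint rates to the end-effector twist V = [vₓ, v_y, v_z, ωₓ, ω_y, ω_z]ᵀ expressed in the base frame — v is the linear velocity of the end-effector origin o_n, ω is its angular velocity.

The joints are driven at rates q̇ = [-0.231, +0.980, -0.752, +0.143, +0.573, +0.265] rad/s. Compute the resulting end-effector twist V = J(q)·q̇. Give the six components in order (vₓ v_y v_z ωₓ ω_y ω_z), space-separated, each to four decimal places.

o_n = [-0.3081, 1.0158, -0.3077]
J₁: ẑ×o_n = [-1.0158, -0.3081, 0.0000], ω = ẑ
J2: z=[0.0000, 0.0000, 1.0000] o=[-0.4635, 0.2569, 0.0000] → [-0.7588, 0.1554, 0.0000, 0.0000, 0.0000, 1.0000]
J3: z=[-0.2250, -0.9744, 0.0000] o=[0.1698, 0.1107, 0.3300] → [0.6214, -0.1435, -0.6692, -0.2250, -0.9744, 0.0000]
J4: z=[-0.8263, 0.1908, -0.5299] o=[0.3707, -0.0793, -0.0516] → [0.5315, 0.1481, -0.7754, -0.8263, 0.1908, -0.5299]
J5: z=[0.5242, 0.6047, -0.5997] o=[-0.2405, 0.5552, 0.0541] → [0.0574, 0.2302, 0.2823, 0.5242, 0.6047, -0.5997]
J6: z=[-0.0297, 0.7167, 0.6967] o=[-0.5468, 0.6803, -0.0876] → [-0.3915, 0.1598, -0.1811, -0.0297, 0.7167, 0.6967]
V = J·q̇ = [-0.9712, 0.5268, 0.5062, 0.3435, 1.2964, 0.5143]

-0.9712 0.5268 0.5062 0.3435 1.2964 0.5143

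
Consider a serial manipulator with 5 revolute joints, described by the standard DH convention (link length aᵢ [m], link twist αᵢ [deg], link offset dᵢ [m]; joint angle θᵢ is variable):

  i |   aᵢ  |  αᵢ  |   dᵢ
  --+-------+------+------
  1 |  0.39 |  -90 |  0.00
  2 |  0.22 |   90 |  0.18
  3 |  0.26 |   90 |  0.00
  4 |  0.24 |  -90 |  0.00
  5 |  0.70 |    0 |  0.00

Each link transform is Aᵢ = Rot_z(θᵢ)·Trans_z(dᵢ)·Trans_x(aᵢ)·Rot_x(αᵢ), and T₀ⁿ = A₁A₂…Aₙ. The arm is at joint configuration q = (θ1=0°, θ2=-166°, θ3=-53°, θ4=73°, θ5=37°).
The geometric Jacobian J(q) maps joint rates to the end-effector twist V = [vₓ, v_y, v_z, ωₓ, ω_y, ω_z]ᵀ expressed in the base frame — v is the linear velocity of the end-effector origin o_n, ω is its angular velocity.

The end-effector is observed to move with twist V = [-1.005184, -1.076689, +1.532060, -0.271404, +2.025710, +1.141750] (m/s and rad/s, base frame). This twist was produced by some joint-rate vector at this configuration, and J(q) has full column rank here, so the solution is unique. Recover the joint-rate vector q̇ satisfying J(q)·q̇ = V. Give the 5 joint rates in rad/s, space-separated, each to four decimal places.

0.8350 0.8170 -0.4650 -0.9970 0.7970

o_n = [-0.6230, 0.0393, -0.5350]
J₁: ẑ×o_n = [-0.0393, -0.6230, 0.0000], ω = ẑ
J2: z=[0.0000, 1.0000, 0.0000] o=[0.3900, 0.0000, 0.0000] → [-0.5350, -0.0000, 1.0130, 0.0000, 1.0000, 0.0000]
J3: z=[-0.2419, 0.0000, -0.9703] o=[0.1765, 0.1800, 0.0532] → [-0.1365, 0.6335, 0.0340, -0.2419, 0.0000, -0.9703]
J4: z=[0.7749, -0.6018, -0.1932] o=[0.0247, -0.0276, 0.0911] → [0.3897, 0.6103, -0.3379, 0.7749, -0.6018, -0.1932]
J5: z=[0.4877, 0.7637, -0.4229] o=[-0.0718, -0.0837, -0.1214] → [-0.2638, 0.4348, 0.4810, 0.4877, 0.7637, -0.4229]
q̇ = J⁺·V = [0.8350, 0.8170, -0.4650, -0.9970, 0.7970]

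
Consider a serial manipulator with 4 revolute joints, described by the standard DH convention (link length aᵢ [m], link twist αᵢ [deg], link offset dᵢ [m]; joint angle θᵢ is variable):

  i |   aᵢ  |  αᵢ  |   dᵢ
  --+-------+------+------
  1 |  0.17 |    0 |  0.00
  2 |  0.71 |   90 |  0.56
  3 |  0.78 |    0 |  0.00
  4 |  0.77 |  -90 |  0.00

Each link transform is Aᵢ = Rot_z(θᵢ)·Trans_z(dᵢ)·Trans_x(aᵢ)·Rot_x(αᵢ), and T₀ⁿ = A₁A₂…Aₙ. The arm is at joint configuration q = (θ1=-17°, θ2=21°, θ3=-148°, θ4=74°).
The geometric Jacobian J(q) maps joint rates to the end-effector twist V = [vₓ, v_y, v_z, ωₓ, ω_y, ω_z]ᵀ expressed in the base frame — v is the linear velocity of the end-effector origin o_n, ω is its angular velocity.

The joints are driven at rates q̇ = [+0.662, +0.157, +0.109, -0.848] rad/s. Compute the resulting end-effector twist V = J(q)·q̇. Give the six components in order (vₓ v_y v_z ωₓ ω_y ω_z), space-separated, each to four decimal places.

-0.4827 0.2857 -0.2289 -0.0516 0.7372 0.8190

o_n = [0.4227, -0.0315, -0.5935]
J₁: ẑ×o_n = [0.0315, 0.4227, -0.0000], ω = ẑ
J2: z=[0.0000, 0.0000, 1.0000] o=[0.1626, -0.0497, 0.0000] → [-0.0182, 0.2601, 0.0000, 0.0000, 0.0000, 1.0000]
J3: z=[0.0698, -0.9976, 0.0000] o=[0.8708, -0.0002, 0.5600] → [1.1507, 0.0805, -0.4492, 0.0698, -0.9976, 0.0000]
J4: z=[0.0698, -0.9976, 0.0000] o=[0.2110, -0.0463, 0.1467] → [0.7384, 0.0516, 0.2122, 0.0698, -0.9976, 0.0000]
V = J·q̇ = [-0.4827, 0.2857, -0.2289, -0.0516, 0.7372, 0.8190]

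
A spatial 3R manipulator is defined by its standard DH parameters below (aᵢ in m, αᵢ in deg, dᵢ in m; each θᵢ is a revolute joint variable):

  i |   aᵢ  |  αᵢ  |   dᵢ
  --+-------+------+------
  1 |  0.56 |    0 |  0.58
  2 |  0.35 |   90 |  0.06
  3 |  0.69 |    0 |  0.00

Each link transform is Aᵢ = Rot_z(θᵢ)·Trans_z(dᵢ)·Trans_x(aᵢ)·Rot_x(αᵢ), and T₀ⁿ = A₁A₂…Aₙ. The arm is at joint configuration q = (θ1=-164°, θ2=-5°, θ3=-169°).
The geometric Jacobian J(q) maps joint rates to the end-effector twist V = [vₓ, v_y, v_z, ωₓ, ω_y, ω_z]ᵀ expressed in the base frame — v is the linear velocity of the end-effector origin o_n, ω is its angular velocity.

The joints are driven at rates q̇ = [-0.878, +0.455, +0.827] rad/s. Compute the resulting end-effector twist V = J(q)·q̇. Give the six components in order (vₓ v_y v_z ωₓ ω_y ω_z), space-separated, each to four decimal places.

o_n = [-0.2170, -0.0919, 0.5083]
J₁: ẑ×o_n = [0.0919, -0.2170, 0.0000], ω = ẑ
J2: z=[0.0000, 0.0000, 1.0000] o=[-0.5383, -0.1544, 0.5800] → [-0.0625, 0.3213, 0.0000, 0.0000, 0.0000, 1.0000]
J3: z=[-0.1908, 0.9816, 0.0000] o=[-0.8819, -0.2211, 0.6400] → [-0.1292, -0.0251, -0.6773, -0.1908, 0.9816, 0.0000]
V = J·q̇ = [-0.2160, 0.3159, -0.5601, -0.1578, 0.8118, -0.4230]

-0.2160 0.3159 -0.5601 -0.1578 0.8118 -0.4230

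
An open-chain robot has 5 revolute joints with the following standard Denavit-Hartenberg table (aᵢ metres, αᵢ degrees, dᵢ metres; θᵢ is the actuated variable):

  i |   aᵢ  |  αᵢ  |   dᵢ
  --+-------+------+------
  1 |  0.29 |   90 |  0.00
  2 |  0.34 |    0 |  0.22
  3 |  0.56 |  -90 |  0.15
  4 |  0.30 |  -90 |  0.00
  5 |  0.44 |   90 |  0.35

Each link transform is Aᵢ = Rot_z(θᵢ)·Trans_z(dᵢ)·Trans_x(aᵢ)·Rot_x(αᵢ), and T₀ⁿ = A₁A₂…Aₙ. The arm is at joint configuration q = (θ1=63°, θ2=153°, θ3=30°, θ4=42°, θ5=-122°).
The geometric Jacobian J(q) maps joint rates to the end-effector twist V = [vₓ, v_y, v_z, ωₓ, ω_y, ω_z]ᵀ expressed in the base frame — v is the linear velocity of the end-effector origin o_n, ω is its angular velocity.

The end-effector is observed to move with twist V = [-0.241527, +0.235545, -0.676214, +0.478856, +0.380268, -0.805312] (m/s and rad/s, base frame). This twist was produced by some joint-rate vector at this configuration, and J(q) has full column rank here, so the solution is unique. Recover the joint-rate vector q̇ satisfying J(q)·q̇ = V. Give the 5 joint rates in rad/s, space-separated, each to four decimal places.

-0.4970 0.5910 0.2620 0.3370 0.8060

o_n = [-0.1092, -0.3578, -0.2379]
J₁: ẑ×o_n = [0.3578, -0.1092, 0.0000], ω = ẑ
J2: z=[0.8910, -0.4540, 0.0000] o=[0.1317, 0.2584, 0.0000] → [0.1080, 0.2120, -0.6584, 0.8910, -0.4540, 0.0000]
J3: z=[0.8910, -0.4540, 0.0000] o=[0.1901, -0.1114, 0.1544] → [0.1781, 0.3495, -0.3554, 0.8910, -0.4540, 0.0000]
J4: z=[0.0238, 0.0466, -0.9986] o=[0.0699, -0.6778, 0.1250] → [0.3026, 0.1875, 0.0160, 0.0238, 0.0466, -0.9986]
J5: z=[-0.3588, 0.9328, 0.0350] o=[-0.2100, -0.7850, 0.1134] → [-0.3426, -0.1225, -0.2474, -0.3588, 0.9328, 0.0350]
q̇ = J⁺·V = [-0.4970, 0.5910, 0.2620, 0.3370, 0.8060]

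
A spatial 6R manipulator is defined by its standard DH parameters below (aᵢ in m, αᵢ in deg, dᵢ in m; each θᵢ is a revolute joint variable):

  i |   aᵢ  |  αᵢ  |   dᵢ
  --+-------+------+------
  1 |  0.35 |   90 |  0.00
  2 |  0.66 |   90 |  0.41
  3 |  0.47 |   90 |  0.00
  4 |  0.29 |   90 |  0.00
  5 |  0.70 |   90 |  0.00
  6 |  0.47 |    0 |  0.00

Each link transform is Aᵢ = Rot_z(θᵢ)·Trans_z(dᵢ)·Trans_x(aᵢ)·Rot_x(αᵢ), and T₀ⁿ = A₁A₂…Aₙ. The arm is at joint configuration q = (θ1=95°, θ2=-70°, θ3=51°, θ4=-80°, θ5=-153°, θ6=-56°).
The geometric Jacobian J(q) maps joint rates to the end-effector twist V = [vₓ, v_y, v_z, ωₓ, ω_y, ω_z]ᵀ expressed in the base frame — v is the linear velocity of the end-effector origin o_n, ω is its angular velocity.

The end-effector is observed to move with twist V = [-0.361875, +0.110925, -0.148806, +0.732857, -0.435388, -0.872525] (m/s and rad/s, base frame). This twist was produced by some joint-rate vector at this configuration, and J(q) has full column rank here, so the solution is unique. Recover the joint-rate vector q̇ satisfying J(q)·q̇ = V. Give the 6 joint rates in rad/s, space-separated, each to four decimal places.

0.0380 0.5550 0.4320 -0.0410 -0.5900 0.5470

o_n = [1.2642, 0.1437, -0.9620]
J₁: ẑ×o_n = [-0.1437, 1.2642, 0.0000], ω = ẑ
J2: z=[0.9962, 0.0872, 0.0000] o=[-0.0305, 0.3487, 0.0000] → [-0.0838, 0.9583, -0.3170, 0.9962, 0.0872, 0.0000]
J3: z=[0.0819, -0.9361, -0.3420] o=[0.3583, 0.6093, -0.6202] → [0.1607, -0.2819, 0.8099, 0.0819, -0.9361, -0.3420]
J4: z=[-0.6501, 0.2099, -0.7303] o=[0.7133, 0.7419, -0.8981] → [-0.4502, -0.4438, 0.2732, -0.6501, 0.2099, -0.7303]
J5: z=[-0.7582, -0.1153, 0.6418] o=[0.7280, 1.0234, -0.8302] → [0.5798, 0.2443, 0.7288, -0.7582, -0.1153, 0.6418]
J6: z=[-0.6022, -0.2537, -0.7570] o=[0.9030, 0.3512, -0.7442] → [-0.1018, -0.4045, 0.2166, -0.6022, -0.2537, -0.7570]
q̇ = J⁺·V = [0.0380, 0.5550, 0.4320, -0.0410, -0.5900, 0.5470]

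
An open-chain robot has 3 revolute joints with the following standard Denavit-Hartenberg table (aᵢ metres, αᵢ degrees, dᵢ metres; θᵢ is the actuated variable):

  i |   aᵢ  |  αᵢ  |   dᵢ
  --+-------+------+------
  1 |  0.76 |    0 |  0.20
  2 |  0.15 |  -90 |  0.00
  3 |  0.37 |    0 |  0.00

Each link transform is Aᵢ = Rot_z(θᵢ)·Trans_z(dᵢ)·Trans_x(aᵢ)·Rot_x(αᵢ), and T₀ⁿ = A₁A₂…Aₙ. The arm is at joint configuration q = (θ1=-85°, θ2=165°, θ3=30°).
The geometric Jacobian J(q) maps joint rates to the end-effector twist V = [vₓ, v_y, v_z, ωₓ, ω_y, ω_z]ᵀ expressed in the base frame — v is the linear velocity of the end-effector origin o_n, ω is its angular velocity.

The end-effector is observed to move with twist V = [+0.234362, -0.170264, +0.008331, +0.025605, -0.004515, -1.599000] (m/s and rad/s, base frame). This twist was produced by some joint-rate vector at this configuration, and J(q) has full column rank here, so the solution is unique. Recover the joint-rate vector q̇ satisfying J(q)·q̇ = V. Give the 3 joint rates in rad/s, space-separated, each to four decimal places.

-0.6700 -0.9290 -0.0260

o_n = [0.1479, -0.2938, 0.0150]
J₁: ẑ×o_n = [0.2938, 0.1479, -0.0000], ω = ẑ
J2: z=[0.0000, 0.0000, 1.0000] o=[0.0662, -0.7571, 0.2000] → [-0.4633, 0.0817, 0.0000, 0.0000, 0.0000, 1.0000]
J3: z=[-0.9848, 0.1736, 0.0000] o=[0.0923, -0.6094, 0.2000] → [-0.0321, -0.1822, -0.3204, -0.9848, 0.1736, 0.0000]
q̇ = J⁺·V = [-0.6700, -0.9290, -0.0260]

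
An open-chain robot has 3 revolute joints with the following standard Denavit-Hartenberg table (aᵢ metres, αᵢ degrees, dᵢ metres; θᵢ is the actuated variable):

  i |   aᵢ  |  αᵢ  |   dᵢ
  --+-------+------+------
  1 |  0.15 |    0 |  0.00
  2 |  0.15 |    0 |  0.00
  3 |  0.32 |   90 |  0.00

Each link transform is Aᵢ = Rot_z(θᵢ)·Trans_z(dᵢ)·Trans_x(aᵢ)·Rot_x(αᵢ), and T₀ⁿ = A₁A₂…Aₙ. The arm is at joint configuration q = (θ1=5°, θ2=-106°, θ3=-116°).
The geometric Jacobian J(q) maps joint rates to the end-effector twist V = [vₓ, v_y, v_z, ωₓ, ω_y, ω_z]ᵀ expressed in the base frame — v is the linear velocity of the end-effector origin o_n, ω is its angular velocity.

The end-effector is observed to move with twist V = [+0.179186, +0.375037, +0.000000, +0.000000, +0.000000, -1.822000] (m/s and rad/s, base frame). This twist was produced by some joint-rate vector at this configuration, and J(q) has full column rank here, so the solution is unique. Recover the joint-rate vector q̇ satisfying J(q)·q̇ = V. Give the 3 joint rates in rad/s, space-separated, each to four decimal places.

-0.8440 -0.3970 -0.5810

o_n = [-0.1348, 0.0584, 0.0000]
J₁: ẑ×o_n = [-0.0584, -0.1348, 0.0000], ω = ẑ
J2: z=[0.0000, 0.0000, 1.0000] o=[0.1494, 0.0131, 0.0000] → [-0.0453, -0.2842, 0.0000, 0.0000, 0.0000, 1.0000]
J3: z=[0.0000, 0.0000, 1.0000] o=[0.1208, -0.1342, 0.0000] → [-0.1926, -0.2556, 0.0000, 0.0000, 0.0000, 1.0000]
q̇ = J⁺·V = [-0.8440, -0.3970, -0.5810]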